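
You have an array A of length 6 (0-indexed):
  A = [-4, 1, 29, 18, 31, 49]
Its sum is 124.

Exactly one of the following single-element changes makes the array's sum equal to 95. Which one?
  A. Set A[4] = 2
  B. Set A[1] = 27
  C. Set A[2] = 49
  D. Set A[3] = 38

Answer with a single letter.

Answer: A

Derivation:
Option A: A[4] 31->2, delta=-29, new_sum=124+(-29)=95 <-- matches target
Option B: A[1] 1->27, delta=26, new_sum=124+(26)=150
Option C: A[2] 29->49, delta=20, new_sum=124+(20)=144
Option D: A[3] 18->38, delta=20, new_sum=124+(20)=144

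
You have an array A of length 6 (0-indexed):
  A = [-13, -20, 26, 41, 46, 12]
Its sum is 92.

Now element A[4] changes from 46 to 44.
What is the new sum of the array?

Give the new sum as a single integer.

Answer: 90

Derivation:
Old value at index 4: 46
New value at index 4: 44
Delta = 44 - 46 = -2
New sum = old_sum + delta = 92 + (-2) = 90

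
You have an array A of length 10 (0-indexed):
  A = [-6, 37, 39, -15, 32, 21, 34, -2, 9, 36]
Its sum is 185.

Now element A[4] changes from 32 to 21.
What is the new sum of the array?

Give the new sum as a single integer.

Old value at index 4: 32
New value at index 4: 21
Delta = 21 - 32 = -11
New sum = old_sum + delta = 185 + (-11) = 174

Answer: 174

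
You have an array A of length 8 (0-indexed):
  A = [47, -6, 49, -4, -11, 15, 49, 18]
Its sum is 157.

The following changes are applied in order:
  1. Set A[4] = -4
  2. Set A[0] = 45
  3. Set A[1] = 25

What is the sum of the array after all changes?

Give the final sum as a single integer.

Initial sum: 157
Change 1: A[4] -11 -> -4, delta = 7, sum = 164
Change 2: A[0] 47 -> 45, delta = -2, sum = 162
Change 3: A[1] -6 -> 25, delta = 31, sum = 193

Answer: 193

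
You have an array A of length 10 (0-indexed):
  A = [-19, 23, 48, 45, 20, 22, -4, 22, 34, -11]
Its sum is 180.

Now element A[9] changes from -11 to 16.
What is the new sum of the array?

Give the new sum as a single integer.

Answer: 207

Derivation:
Old value at index 9: -11
New value at index 9: 16
Delta = 16 - -11 = 27
New sum = old_sum + delta = 180 + (27) = 207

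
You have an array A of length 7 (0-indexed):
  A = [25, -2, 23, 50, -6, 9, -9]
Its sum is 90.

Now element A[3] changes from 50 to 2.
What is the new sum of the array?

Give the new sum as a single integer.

Old value at index 3: 50
New value at index 3: 2
Delta = 2 - 50 = -48
New sum = old_sum + delta = 90 + (-48) = 42

Answer: 42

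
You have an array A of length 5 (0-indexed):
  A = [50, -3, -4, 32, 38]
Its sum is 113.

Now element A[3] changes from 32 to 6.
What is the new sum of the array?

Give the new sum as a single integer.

Old value at index 3: 32
New value at index 3: 6
Delta = 6 - 32 = -26
New sum = old_sum + delta = 113 + (-26) = 87

Answer: 87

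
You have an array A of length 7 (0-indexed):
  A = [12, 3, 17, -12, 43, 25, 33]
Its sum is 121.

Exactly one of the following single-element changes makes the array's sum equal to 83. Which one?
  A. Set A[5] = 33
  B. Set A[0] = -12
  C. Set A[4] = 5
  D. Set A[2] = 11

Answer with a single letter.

Answer: C

Derivation:
Option A: A[5] 25->33, delta=8, new_sum=121+(8)=129
Option B: A[0] 12->-12, delta=-24, new_sum=121+(-24)=97
Option C: A[4] 43->5, delta=-38, new_sum=121+(-38)=83 <-- matches target
Option D: A[2] 17->11, delta=-6, new_sum=121+(-6)=115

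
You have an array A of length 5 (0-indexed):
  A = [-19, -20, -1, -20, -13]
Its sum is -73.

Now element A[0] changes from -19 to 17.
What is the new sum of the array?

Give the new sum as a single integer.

Old value at index 0: -19
New value at index 0: 17
Delta = 17 - -19 = 36
New sum = old_sum + delta = -73 + (36) = -37

Answer: -37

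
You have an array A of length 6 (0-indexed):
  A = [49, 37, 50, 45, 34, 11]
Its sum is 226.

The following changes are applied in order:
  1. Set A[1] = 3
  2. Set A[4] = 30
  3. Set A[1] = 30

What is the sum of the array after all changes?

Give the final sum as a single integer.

Initial sum: 226
Change 1: A[1] 37 -> 3, delta = -34, sum = 192
Change 2: A[4] 34 -> 30, delta = -4, sum = 188
Change 3: A[1] 3 -> 30, delta = 27, sum = 215

Answer: 215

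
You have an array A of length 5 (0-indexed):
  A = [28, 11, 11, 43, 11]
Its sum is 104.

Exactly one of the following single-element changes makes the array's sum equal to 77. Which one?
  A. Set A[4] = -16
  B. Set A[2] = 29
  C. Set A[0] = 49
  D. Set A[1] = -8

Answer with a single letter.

Answer: A

Derivation:
Option A: A[4] 11->-16, delta=-27, new_sum=104+(-27)=77 <-- matches target
Option B: A[2] 11->29, delta=18, new_sum=104+(18)=122
Option C: A[0] 28->49, delta=21, new_sum=104+(21)=125
Option D: A[1] 11->-8, delta=-19, new_sum=104+(-19)=85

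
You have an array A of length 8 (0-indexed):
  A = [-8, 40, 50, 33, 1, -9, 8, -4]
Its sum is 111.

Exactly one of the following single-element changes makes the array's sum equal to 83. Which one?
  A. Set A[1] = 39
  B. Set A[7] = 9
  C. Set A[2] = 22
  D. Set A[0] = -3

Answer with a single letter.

Option A: A[1] 40->39, delta=-1, new_sum=111+(-1)=110
Option B: A[7] -4->9, delta=13, new_sum=111+(13)=124
Option C: A[2] 50->22, delta=-28, new_sum=111+(-28)=83 <-- matches target
Option D: A[0] -8->-3, delta=5, new_sum=111+(5)=116

Answer: C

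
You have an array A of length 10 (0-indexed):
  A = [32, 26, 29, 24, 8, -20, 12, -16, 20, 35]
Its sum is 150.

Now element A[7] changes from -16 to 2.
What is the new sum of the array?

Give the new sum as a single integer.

Answer: 168

Derivation:
Old value at index 7: -16
New value at index 7: 2
Delta = 2 - -16 = 18
New sum = old_sum + delta = 150 + (18) = 168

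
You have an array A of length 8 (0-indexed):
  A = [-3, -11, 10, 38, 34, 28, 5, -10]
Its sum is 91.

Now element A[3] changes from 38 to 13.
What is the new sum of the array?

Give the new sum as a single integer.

Answer: 66

Derivation:
Old value at index 3: 38
New value at index 3: 13
Delta = 13 - 38 = -25
New sum = old_sum + delta = 91 + (-25) = 66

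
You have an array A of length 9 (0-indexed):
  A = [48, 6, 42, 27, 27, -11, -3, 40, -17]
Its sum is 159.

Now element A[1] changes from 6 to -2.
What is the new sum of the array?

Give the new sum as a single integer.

Answer: 151

Derivation:
Old value at index 1: 6
New value at index 1: -2
Delta = -2 - 6 = -8
New sum = old_sum + delta = 159 + (-8) = 151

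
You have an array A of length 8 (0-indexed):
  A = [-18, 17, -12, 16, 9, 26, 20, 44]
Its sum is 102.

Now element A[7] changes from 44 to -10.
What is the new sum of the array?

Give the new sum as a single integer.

Old value at index 7: 44
New value at index 7: -10
Delta = -10 - 44 = -54
New sum = old_sum + delta = 102 + (-54) = 48

Answer: 48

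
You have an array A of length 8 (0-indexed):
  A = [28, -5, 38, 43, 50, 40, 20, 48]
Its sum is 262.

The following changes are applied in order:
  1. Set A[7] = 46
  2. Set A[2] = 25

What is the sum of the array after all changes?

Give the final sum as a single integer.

Initial sum: 262
Change 1: A[7] 48 -> 46, delta = -2, sum = 260
Change 2: A[2] 38 -> 25, delta = -13, sum = 247

Answer: 247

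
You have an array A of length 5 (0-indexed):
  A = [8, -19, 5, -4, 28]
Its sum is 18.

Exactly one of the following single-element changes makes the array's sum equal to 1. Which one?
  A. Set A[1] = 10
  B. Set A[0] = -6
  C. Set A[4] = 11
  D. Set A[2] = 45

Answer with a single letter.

Option A: A[1] -19->10, delta=29, new_sum=18+(29)=47
Option B: A[0] 8->-6, delta=-14, new_sum=18+(-14)=4
Option C: A[4] 28->11, delta=-17, new_sum=18+(-17)=1 <-- matches target
Option D: A[2] 5->45, delta=40, new_sum=18+(40)=58

Answer: C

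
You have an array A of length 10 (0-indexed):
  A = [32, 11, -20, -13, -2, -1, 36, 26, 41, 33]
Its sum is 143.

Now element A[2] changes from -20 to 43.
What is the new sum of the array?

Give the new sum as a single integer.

Old value at index 2: -20
New value at index 2: 43
Delta = 43 - -20 = 63
New sum = old_sum + delta = 143 + (63) = 206

Answer: 206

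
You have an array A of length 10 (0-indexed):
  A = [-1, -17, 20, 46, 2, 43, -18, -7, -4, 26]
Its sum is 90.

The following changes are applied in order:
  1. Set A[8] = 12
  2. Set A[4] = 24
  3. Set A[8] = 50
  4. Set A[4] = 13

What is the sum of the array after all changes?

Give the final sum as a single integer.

Answer: 155

Derivation:
Initial sum: 90
Change 1: A[8] -4 -> 12, delta = 16, sum = 106
Change 2: A[4] 2 -> 24, delta = 22, sum = 128
Change 3: A[8] 12 -> 50, delta = 38, sum = 166
Change 4: A[4] 24 -> 13, delta = -11, sum = 155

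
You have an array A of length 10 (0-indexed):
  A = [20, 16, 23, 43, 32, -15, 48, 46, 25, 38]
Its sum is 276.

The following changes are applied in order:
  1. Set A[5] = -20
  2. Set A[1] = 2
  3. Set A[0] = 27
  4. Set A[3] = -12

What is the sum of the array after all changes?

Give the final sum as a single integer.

Answer: 209

Derivation:
Initial sum: 276
Change 1: A[5] -15 -> -20, delta = -5, sum = 271
Change 2: A[1] 16 -> 2, delta = -14, sum = 257
Change 3: A[0] 20 -> 27, delta = 7, sum = 264
Change 4: A[3] 43 -> -12, delta = -55, sum = 209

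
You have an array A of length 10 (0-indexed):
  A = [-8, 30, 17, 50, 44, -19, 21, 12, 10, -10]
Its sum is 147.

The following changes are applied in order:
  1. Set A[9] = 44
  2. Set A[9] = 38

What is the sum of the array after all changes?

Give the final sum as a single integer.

Initial sum: 147
Change 1: A[9] -10 -> 44, delta = 54, sum = 201
Change 2: A[9] 44 -> 38, delta = -6, sum = 195

Answer: 195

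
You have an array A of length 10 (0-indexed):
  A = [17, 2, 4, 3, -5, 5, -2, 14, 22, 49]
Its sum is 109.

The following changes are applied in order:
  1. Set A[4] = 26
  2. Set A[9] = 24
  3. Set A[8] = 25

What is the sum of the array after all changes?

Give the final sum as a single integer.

Initial sum: 109
Change 1: A[4] -5 -> 26, delta = 31, sum = 140
Change 2: A[9] 49 -> 24, delta = -25, sum = 115
Change 3: A[8] 22 -> 25, delta = 3, sum = 118

Answer: 118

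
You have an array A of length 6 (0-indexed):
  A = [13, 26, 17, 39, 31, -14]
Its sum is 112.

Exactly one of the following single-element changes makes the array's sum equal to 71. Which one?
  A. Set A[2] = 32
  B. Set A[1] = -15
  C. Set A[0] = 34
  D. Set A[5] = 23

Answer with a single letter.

Option A: A[2] 17->32, delta=15, new_sum=112+(15)=127
Option B: A[1] 26->-15, delta=-41, new_sum=112+(-41)=71 <-- matches target
Option C: A[0] 13->34, delta=21, new_sum=112+(21)=133
Option D: A[5] -14->23, delta=37, new_sum=112+(37)=149

Answer: B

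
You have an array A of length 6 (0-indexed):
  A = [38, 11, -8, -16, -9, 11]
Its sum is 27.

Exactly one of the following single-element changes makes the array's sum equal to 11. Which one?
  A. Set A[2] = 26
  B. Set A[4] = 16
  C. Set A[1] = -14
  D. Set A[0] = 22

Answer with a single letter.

Answer: D

Derivation:
Option A: A[2] -8->26, delta=34, new_sum=27+(34)=61
Option B: A[4] -9->16, delta=25, new_sum=27+(25)=52
Option C: A[1] 11->-14, delta=-25, new_sum=27+(-25)=2
Option D: A[0] 38->22, delta=-16, new_sum=27+(-16)=11 <-- matches target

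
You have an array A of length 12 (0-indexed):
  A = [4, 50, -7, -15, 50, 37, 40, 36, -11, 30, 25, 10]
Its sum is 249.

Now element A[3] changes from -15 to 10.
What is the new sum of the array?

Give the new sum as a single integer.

Old value at index 3: -15
New value at index 3: 10
Delta = 10 - -15 = 25
New sum = old_sum + delta = 249 + (25) = 274

Answer: 274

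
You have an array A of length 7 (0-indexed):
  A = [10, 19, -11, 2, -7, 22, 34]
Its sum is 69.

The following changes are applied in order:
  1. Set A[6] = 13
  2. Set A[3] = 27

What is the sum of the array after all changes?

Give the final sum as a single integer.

Answer: 73

Derivation:
Initial sum: 69
Change 1: A[6] 34 -> 13, delta = -21, sum = 48
Change 2: A[3] 2 -> 27, delta = 25, sum = 73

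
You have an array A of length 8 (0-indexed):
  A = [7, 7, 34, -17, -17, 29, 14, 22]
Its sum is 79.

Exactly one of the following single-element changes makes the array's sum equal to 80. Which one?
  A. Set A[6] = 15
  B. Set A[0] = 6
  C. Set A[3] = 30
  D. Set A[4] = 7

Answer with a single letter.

Option A: A[6] 14->15, delta=1, new_sum=79+(1)=80 <-- matches target
Option B: A[0] 7->6, delta=-1, new_sum=79+(-1)=78
Option C: A[3] -17->30, delta=47, new_sum=79+(47)=126
Option D: A[4] -17->7, delta=24, new_sum=79+(24)=103

Answer: A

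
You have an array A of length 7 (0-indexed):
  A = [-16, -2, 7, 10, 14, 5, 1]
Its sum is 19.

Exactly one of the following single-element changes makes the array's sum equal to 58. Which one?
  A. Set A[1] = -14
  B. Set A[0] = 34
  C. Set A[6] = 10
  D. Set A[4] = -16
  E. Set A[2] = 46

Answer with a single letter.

Option A: A[1] -2->-14, delta=-12, new_sum=19+(-12)=7
Option B: A[0] -16->34, delta=50, new_sum=19+(50)=69
Option C: A[6] 1->10, delta=9, new_sum=19+(9)=28
Option D: A[4] 14->-16, delta=-30, new_sum=19+(-30)=-11
Option E: A[2] 7->46, delta=39, new_sum=19+(39)=58 <-- matches target

Answer: E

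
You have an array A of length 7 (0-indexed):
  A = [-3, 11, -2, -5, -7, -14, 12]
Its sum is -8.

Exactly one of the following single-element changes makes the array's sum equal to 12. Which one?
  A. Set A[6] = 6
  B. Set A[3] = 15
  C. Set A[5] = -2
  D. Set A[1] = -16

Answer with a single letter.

Option A: A[6] 12->6, delta=-6, new_sum=-8+(-6)=-14
Option B: A[3] -5->15, delta=20, new_sum=-8+(20)=12 <-- matches target
Option C: A[5] -14->-2, delta=12, new_sum=-8+(12)=4
Option D: A[1] 11->-16, delta=-27, new_sum=-8+(-27)=-35

Answer: B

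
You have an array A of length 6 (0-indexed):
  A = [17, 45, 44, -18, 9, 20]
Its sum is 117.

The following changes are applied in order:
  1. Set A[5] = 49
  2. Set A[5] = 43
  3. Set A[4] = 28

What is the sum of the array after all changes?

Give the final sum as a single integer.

Answer: 159

Derivation:
Initial sum: 117
Change 1: A[5] 20 -> 49, delta = 29, sum = 146
Change 2: A[5] 49 -> 43, delta = -6, sum = 140
Change 3: A[4] 9 -> 28, delta = 19, sum = 159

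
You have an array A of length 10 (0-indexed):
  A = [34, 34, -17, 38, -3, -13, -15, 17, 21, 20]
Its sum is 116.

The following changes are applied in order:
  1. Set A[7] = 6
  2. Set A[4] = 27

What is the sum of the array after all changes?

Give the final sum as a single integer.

Answer: 135

Derivation:
Initial sum: 116
Change 1: A[7] 17 -> 6, delta = -11, sum = 105
Change 2: A[4] -3 -> 27, delta = 30, sum = 135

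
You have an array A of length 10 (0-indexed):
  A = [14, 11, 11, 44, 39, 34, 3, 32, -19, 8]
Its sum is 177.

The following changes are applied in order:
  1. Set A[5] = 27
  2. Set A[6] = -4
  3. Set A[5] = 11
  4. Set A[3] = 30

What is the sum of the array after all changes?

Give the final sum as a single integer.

Initial sum: 177
Change 1: A[5] 34 -> 27, delta = -7, sum = 170
Change 2: A[6] 3 -> -4, delta = -7, sum = 163
Change 3: A[5] 27 -> 11, delta = -16, sum = 147
Change 4: A[3] 44 -> 30, delta = -14, sum = 133

Answer: 133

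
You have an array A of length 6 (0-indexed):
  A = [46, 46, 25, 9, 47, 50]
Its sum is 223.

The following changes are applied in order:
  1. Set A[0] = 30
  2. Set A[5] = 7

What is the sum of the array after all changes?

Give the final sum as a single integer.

Initial sum: 223
Change 1: A[0] 46 -> 30, delta = -16, sum = 207
Change 2: A[5] 50 -> 7, delta = -43, sum = 164

Answer: 164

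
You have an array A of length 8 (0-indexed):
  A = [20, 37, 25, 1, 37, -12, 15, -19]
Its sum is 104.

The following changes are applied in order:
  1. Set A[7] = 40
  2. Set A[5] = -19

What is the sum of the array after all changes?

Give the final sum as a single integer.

Answer: 156

Derivation:
Initial sum: 104
Change 1: A[7] -19 -> 40, delta = 59, sum = 163
Change 2: A[5] -12 -> -19, delta = -7, sum = 156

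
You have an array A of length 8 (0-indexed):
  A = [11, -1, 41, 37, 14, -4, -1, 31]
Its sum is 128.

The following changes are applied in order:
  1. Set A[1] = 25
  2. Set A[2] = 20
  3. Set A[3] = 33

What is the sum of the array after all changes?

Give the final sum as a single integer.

Initial sum: 128
Change 1: A[1] -1 -> 25, delta = 26, sum = 154
Change 2: A[2] 41 -> 20, delta = -21, sum = 133
Change 3: A[3] 37 -> 33, delta = -4, sum = 129

Answer: 129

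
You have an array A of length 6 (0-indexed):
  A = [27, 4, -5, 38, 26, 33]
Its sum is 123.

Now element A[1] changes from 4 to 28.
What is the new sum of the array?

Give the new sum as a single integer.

Old value at index 1: 4
New value at index 1: 28
Delta = 28 - 4 = 24
New sum = old_sum + delta = 123 + (24) = 147

Answer: 147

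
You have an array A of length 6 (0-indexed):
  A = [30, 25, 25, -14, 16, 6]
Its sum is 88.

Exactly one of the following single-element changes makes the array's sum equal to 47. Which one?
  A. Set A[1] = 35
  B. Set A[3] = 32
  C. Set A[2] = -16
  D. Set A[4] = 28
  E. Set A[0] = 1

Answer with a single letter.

Option A: A[1] 25->35, delta=10, new_sum=88+(10)=98
Option B: A[3] -14->32, delta=46, new_sum=88+(46)=134
Option C: A[2] 25->-16, delta=-41, new_sum=88+(-41)=47 <-- matches target
Option D: A[4] 16->28, delta=12, new_sum=88+(12)=100
Option E: A[0] 30->1, delta=-29, new_sum=88+(-29)=59

Answer: C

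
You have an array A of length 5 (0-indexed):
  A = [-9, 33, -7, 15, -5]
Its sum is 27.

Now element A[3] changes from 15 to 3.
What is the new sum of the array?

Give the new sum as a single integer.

Old value at index 3: 15
New value at index 3: 3
Delta = 3 - 15 = -12
New sum = old_sum + delta = 27 + (-12) = 15

Answer: 15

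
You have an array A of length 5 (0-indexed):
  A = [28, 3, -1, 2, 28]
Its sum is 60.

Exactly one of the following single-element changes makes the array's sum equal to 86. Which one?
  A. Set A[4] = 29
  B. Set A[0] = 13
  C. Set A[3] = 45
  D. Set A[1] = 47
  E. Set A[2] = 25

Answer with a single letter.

Option A: A[4] 28->29, delta=1, new_sum=60+(1)=61
Option B: A[0] 28->13, delta=-15, new_sum=60+(-15)=45
Option C: A[3] 2->45, delta=43, new_sum=60+(43)=103
Option D: A[1] 3->47, delta=44, new_sum=60+(44)=104
Option E: A[2] -1->25, delta=26, new_sum=60+(26)=86 <-- matches target

Answer: E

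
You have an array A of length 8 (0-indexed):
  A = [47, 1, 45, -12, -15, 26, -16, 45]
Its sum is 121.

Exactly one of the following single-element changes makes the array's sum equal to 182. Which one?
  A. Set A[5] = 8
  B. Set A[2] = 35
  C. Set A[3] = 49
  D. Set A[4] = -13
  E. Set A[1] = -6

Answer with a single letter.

Option A: A[5] 26->8, delta=-18, new_sum=121+(-18)=103
Option B: A[2] 45->35, delta=-10, new_sum=121+(-10)=111
Option C: A[3] -12->49, delta=61, new_sum=121+(61)=182 <-- matches target
Option D: A[4] -15->-13, delta=2, new_sum=121+(2)=123
Option E: A[1] 1->-6, delta=-7, new_sum=121+(-7)=114

Answer: C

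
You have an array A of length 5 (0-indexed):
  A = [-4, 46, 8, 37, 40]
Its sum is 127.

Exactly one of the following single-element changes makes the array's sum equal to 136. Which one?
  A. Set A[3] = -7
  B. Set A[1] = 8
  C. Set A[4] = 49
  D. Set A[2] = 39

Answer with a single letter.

Option A: A[3] 37->-7, delta=-44, new_sum=127+(-44)=83
Option B: A[1] 46->8, delta=-38, new_sum=127+(-38)=89
Option C: A[4] 40->49, delta=9, new_sum=127+(9)=136 <-- matches target
Option D: A[2] 8->39, delta=31, new_sum=127+(31)=158

Answer: C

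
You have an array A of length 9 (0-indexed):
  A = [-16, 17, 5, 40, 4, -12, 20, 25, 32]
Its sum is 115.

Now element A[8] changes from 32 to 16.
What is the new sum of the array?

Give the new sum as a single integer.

Answer: 99

Derivation:
Old value at index 8: 32
New value at index 8: 16
Delta = 16 - 32 = -16
New sum = old_sum + delta = 115 + (-16) = 99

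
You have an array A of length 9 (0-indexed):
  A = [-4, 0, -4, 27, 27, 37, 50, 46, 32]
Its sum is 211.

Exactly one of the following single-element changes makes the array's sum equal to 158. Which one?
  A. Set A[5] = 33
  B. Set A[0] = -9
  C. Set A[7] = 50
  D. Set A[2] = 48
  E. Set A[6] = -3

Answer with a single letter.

Option A: A[5] 37->33, delta=-4, new_sum=211+(-4)=207
Option B: A[0] -4->-9, delta=-5, new_sum=211+(-5)=206
Option C: A[7] 46->50, delta=4, new_sum=211+(4)=215
Option D: A[2] -4->48, delta=52, new_sum=211+(52)=263
Option E: A[6] 50->-3, delta=-53, new_sum=211+(-53)=158 <-- matches target

Answer: E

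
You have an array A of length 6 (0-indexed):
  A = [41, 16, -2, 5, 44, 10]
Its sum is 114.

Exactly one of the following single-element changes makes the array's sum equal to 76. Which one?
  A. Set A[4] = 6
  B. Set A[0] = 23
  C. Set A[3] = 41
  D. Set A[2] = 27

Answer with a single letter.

Answer: A

Derivation:
Option A: A[4] 44->6, delta=-38, new_sum=114+(-38)=76 <-- matches target
Option B: A[0] 41->23, delta=-18, new_sum=114+(-18)=96
Option C: A[3] 5->41, delta=36, new_sum=114+(36)=150
Option D: A[2] -2->27, delta=29, new_sum=114+(29)=143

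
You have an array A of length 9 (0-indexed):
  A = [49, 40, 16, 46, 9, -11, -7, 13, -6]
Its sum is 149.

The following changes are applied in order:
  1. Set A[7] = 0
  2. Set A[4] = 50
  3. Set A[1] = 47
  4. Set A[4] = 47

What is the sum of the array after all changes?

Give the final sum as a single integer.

Answer: 181

Derivation:
Initial sum: 149
Change 1: A[7] 13 -> 0, delta = -13, sum = 136
Change 2: A[4] 9 -> 50, delta = 41, sum = 177
Change 3: A[1] 40 -> 47, delta = 7, sum = 184
Change 4: A[4] 50 -> 47, delta = -3, sum = 181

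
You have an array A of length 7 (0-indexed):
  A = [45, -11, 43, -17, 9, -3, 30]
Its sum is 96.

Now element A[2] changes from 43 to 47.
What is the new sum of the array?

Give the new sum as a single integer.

Answer: 100

Derivation:
Old value at index 2: 43
New value at index 2: 47
Delta = 47 - 43 = 4
New sum = old_sum + delta = 96 + (4) = 100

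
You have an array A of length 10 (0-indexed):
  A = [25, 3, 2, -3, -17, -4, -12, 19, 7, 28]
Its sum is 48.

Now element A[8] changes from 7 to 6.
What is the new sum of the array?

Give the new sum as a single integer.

Old value at index 8: 7
New value at index 8: 6
Delta = 6 - 7 = -1
New sum = old_sum + delta = 48 + (-1) = 47

Answer: 47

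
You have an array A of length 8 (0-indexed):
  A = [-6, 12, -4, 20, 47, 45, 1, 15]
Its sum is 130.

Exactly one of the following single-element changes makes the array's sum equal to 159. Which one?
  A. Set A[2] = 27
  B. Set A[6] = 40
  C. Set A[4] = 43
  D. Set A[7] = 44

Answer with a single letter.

Answer: D

Derivation:
Option A: A[2] -4->27, delta=31, new_sum=130+(31)=161
Option B: A[6] 1->40, delta=39, new_sum=130+(39)=169
Option C: A[4] 47->43, delta=-4, new_sum=130+(-4)=126
Option D: A[7] 15->44, delta=29, new_sum=130+(29)=159 <-- matches target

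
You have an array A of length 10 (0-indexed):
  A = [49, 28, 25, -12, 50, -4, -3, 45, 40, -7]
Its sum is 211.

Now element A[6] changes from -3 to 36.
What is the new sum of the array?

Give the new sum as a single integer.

Answer: 250

Derivation:
Old value at index 6: -3
New value at index 6: 36
Delta = 36 - -3 = 39
New sum = old_sum + delta = 211 + (39) = 250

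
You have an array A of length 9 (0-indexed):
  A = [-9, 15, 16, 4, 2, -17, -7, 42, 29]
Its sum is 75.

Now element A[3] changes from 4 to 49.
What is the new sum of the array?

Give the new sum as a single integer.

Answer: 120

Derivation:
Old value at index 3: 4
New value at index 3: 49
Delta = 49 - 4 = 45
New sum = old_sum + delta = 75 + (45) = 120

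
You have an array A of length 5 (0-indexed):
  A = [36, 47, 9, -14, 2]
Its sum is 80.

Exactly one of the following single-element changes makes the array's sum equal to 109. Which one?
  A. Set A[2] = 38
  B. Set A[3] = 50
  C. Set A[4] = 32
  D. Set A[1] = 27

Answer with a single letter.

Answer: A

Derivation:
Option A: A[2] 9->38, delta=29, new_sum=80+(29)=109 <-- matches target
Option B: A[3] -14->50, delta=64, new_sum=80+(64)=144
Option C: A[4] 2->32, delta=30, new_sum=80+(30)=110
Option D: A[1] 47->27, delta=-20, new_sum=80+(-20)=60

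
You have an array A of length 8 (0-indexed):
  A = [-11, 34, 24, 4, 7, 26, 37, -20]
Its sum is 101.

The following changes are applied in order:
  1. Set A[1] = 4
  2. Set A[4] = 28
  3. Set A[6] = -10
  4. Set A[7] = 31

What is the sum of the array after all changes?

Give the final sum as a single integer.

Initial sum: 101
Change 1: A[1] 34 -> 4, delta = -30, sum = 71
Change 2: A[4] 7 -> 28, delta = 21, sum = 92
Change 3: A[6] 37 -> -10, delta = -47, sum = 45
Change 4: A[7] -20 -> 31, delta = 51, sum = 96

Answer: 96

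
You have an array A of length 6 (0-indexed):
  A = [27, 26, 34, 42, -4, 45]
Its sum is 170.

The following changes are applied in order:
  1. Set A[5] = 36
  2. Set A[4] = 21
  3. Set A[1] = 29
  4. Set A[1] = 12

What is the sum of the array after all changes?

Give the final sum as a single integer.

Initial sum: 170
Change 1: A[5] 45 -> 36, delta = -9, sum = 161
Change 2: A[4] -4 -> 21, delta = 25, sum = 186
Change 3: A[1] 26 -> 29, delta = 3, sum = 189
Change 4: A[1] 29 -> 12, delta = -17, sum = 172

Answer: 172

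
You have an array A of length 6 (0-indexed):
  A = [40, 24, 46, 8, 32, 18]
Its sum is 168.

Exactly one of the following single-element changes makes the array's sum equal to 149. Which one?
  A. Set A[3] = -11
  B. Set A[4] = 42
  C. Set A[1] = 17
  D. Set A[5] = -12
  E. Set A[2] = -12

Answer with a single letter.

Answer: A

Derivation:
Option A: A[3] 8->-11, delta=-19, new_sum=168+(-19)=149 <-- matches target
Option B: A[4] 32->42, delta=10, new_sum=168+(10)=178
Option C: A[1] 24->17, delta=-7, new_sum=168+(-7)=161
Option D: A[5] 18->-12, delta=-30, new_sum=168+(-30)=138
Option E: A[2] 46->-12, delta=-58, new_sum=168+(-58)=110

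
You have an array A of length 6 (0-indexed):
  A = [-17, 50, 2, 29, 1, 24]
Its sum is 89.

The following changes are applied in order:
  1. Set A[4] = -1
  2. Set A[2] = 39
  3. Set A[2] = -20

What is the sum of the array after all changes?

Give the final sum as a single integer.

Answer: 65

Derivation:
Initial sum: 89
Change 1: A[4] 1 -> -1, delta = -2, sum = 87
Change 2: A[2] 2 -> 39, delta = 37, sum = 124
Change 3: A[2] 39 -> -20, delta = -59, sum = 65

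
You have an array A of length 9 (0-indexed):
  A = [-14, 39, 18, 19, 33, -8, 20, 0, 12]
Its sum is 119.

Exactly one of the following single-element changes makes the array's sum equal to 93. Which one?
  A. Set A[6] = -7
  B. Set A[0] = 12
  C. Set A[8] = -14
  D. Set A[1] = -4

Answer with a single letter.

Answer: C

Derivation:
Option A: A[6] 20->-7, delta=-27, new_sum=119+(-27)=92
Option B: A[0] -14->12, delta=26, new_sum=119+(26)=145
Option C: A[8] 12->-14, delta=-26, new_sum=119+(-26)=93 <-- matches target
Option D: A[1] 39->-4, delta=-43, new_sum=119+(-43)=76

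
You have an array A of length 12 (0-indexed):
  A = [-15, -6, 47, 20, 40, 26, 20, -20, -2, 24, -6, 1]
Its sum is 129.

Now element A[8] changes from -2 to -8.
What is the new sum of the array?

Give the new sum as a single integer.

Answer: 123

Derivation:
Old value at index 8: -2
New value at index 8: -8
Delta = -8 - -2 = -6
New sum = old_sum + delta = 129 + (-6) = 123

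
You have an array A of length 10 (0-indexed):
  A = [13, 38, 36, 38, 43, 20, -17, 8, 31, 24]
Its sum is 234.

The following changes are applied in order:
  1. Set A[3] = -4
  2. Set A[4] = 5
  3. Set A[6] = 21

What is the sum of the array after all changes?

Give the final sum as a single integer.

Initial sum: 234
Change 1: A[3] 38 -> -4, delta = -42, sum = 192
Change 2: A[4] 43 -> 5, delta = -38, sum = 154
Change 3: A[6] -17 -> 21, delta = 38, sum = 192

Answer: 192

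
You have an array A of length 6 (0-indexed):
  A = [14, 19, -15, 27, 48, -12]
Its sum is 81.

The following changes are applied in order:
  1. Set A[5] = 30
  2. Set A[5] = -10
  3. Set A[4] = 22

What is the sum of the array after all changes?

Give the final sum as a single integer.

Initial sum: 81
Change 1: A[5] -12 -> 30, delta = 42, sum = 123
Change 2: A[5] 30 -> -10, delta = -40, sum = 83
Change 3: A[4] 48 -> 22, delta = -26, sum = 57

Answer: 57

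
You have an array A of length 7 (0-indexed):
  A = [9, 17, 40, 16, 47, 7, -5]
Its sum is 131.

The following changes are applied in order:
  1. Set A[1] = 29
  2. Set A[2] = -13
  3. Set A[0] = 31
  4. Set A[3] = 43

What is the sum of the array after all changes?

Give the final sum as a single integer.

Initial sum: 131
Change 1: A[1] 17 -> 29, delta = 12, sum = 143
Change 2: A[2] 40 -> -13, delta = -53, sum = 90
Change 3: A[0] 9 -> 31, delta = 22, sum = 112
Change 4: A[3] 16 -> 43, delta = 27, sum = 139

Answer: 139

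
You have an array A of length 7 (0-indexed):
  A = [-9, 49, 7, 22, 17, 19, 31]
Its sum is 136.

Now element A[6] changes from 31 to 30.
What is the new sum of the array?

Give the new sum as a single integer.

Answer: 135

Derivation:
Old value at index 6: 31
New value at index 6: 30
Delta = 30 - 31 = -1
New sum = old_sum + delta = 136 + (-1) = 135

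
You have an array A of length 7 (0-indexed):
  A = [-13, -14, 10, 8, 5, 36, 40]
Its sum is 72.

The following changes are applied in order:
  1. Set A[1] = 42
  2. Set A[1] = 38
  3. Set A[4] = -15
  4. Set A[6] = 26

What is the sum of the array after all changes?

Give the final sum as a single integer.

Answer: 90

Derivation:
Initial sum: 72
Change 1: A[1] -14 -> 42, delta = 56, sum = 128
Change 2: A[1] 42 -> 38, delta = -4, sum = 124
Change 3: A[4] 5 -> -15, delta = -20, sum = 104
Change 4: A[6] 40 -> 26, delta = -14, sum = 90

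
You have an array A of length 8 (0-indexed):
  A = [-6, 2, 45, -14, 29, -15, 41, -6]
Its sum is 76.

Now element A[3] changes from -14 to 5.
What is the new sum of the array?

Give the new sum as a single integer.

Old value at index 3: -14
New value at index 3: 5
Delta = 5 - -14 = 19
New sum = old_sum + delta = 76 + (19) = 95

Answer: 95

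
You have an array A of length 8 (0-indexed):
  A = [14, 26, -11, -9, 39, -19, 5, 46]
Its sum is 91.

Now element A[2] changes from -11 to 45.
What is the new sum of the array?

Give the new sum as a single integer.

Answer: 147

Derivation:
Old value at index 2: -11
New value at index 2: 45
Delta = 45 - -11 = 56
New sum = old_sum + delta = 91 + (56) = 147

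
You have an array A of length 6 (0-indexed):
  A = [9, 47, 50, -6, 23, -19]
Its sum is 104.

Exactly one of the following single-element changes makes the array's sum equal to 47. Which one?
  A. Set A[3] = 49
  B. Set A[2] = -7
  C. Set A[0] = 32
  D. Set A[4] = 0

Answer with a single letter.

Answer: B

Derivation:
Option A: A[3] -6->49, delta=55, new_sum=104+(55)=159
Option B: A[2] 50->-7, delta=-57, new_sum=104+(-57)=47 <-- matches target
Option C: A[0] 9->32, delta=23, new_sum=104+(23)=127
Option D: A[4] 23->0, delta=-23, new_sum=104+(-23)=81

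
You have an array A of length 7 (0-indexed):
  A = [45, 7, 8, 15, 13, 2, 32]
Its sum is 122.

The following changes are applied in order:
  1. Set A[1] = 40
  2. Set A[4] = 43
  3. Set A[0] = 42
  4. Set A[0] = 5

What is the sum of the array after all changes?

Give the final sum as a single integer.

Initial sum: 122
Change 1: A[1] 7 -> 40, delta = 33, sum = 155
Change 2: A[4] 13 -> 43, delta = 30, sum = 185
Change 3: A[0] 45 -> 42, delta = -3, sum = 182
Change 4: A[0] 42 -> 5, delta = -37, sum = 145

Answer: 145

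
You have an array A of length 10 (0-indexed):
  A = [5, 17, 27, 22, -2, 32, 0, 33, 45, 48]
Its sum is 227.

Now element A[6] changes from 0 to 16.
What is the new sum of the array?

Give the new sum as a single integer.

Old value at index 6: 0
New value at index 6: 16
Delta = 16 - 0 = 16
New sum = old_sum + delta = 227 + (16) = 243

Answer: 243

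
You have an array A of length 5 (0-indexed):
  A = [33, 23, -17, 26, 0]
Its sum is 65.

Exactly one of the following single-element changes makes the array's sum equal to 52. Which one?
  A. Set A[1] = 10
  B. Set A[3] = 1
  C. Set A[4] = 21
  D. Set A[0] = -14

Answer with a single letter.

Option A: A[1] 23->10, delta=-13, new_sum=65+(-13)=52 <-- matches target
Option B: A[3] 26->1, delta=-25, new_sum=65+(-25)=40
Option C: A[4] 0->21, delta=21, new_sum=65+(21)=86
Option D: A[0] 33->-14, delta=-47, new_sum=65+(-47)=18

Answer: A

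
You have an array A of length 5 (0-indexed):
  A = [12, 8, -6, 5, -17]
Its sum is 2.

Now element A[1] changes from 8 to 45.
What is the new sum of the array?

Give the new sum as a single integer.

Answer: 39

Derivation:
Old value at index 1: 8
New value at index 1: 45
Delta = 45 - 8 = 37
New sum = old_sum + delta = 2 + (37) = 39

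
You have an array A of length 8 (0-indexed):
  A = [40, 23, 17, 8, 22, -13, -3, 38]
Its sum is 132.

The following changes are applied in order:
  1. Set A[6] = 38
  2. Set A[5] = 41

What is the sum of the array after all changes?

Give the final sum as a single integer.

Initial sum: 132
Change 1: A[6] -3 -> 38, delta = 41, sum = 173
Change 2: A[5] -13 -> 41, delta = 54, sum = 227

Answer: 227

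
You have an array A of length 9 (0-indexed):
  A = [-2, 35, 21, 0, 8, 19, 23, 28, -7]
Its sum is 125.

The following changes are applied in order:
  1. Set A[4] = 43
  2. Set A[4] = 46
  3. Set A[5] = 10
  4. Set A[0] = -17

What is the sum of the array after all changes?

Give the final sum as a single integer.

Initial sum: 125
Change 1: A[4] 8 -> 43, delta = 35, sum = 160
Change 2: A[4] 43 -> 46, delta = 3, sum = 163
Change 3: A[5] 19 -> 10, delta = -9, sum = 154
Change 4: A[0] -2 -> -17, delta = -15, sum = 139

Answer: 139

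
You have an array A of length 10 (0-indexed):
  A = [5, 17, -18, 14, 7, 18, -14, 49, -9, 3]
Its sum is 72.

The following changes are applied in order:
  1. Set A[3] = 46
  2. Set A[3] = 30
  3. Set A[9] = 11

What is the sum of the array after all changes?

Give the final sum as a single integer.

Answer: 96

Derivation:
Initial sum: 72
Change 1: A[3] 14 -> 46, delta = 32, sum = 104
Change 2: A[3] 46 -> 30, delta = -16, sum = 88
Change 3: A[9] 3 -> 11, delta = 8, sum = 96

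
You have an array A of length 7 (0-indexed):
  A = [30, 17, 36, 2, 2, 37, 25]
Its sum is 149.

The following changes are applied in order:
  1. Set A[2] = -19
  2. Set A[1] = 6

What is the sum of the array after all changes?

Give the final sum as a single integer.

Answer: 83

Derivation:
Initial sum: 149
Change 1: A[2] 36 -> -19, delta = -55, sum = 94
Change 2: A[1] 17 -> 6, delta = -11, sum = 83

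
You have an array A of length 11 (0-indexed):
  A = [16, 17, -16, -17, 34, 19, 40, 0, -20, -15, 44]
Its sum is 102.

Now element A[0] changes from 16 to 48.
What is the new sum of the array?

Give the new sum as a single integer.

Old value at index 0: 16
New value at index 0: 48
Delta = 48 - 16 = 32
New sum = old_sum + delta = 102 + (32) = 134

Answer: 134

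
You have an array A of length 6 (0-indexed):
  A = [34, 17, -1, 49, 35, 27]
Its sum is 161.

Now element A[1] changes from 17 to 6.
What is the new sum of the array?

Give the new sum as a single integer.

Answer: 150

Derivation:
Old value at index 1: 17
New value at index 1: 6
Delta = 6 - 17 = -11
New sum = old_sum + delta = 161 + (-11) = 150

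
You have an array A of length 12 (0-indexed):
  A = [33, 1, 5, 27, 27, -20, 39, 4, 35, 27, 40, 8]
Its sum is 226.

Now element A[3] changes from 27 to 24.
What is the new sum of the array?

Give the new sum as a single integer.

Old value at index 3: 27
New value at index 3: 24
Delta = 24 - 27 = -3
New sum = old_sum + delta = 226 + (-3) = 223

Answer: 223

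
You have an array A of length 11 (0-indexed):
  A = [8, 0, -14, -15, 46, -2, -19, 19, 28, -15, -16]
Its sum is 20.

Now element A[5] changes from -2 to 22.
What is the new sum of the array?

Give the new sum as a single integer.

Answer: 44

Derivation:
Old value at index 5: -2
New value at index 5: 22
Delta = 22 - -2 = 24
New sum = old_sum + delta = 20 + (24) = 44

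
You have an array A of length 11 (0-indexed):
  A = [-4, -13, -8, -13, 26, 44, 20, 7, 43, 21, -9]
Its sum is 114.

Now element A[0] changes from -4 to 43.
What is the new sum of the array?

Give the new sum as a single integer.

Answer: 161

Derivation:
Old value at index 0: -4
New value at index 0: 43
Delta = 43 - -4 = 47
New sum = old_sum + delta = 114 + (47) = 161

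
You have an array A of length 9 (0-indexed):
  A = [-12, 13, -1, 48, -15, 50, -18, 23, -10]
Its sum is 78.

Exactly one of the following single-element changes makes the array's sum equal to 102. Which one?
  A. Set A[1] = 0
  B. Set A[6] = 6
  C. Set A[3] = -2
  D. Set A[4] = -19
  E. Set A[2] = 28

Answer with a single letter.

Answer: B

Derivation:
Option A: A[1] 13->0, delta=-13, new_sum=78+(-13)=65
Option B: A[6] -18->6, delta=24, new_sum=78+(24)=102 <-- matches target
Option C: A[3] 48->-2, delta=-50, new_sum=78+(-50)=28
Option D: A[4] -15->-19, delta=-4, new_sum=78+(-4)=74
Option E: A[2] -1->28, delta=29, new_sum=78+(29)=107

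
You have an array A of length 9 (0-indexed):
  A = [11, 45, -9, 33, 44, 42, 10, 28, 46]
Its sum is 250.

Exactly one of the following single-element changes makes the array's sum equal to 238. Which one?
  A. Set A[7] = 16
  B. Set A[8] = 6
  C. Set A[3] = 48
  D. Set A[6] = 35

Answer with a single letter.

Answer: A

Derivation:
Option A: A[7] 28->16, delta=-12, new_sum=250+(-12)=238 <-- matches target
Option B: A[8] 46->6, delta=-40, new_sum=250+(-40)=210
Option C: A[3] 33->48, delta=15, new_sum=250+(15)=265
Option D: A[6] 10->35, delta=25, new_sum=250+(25)=275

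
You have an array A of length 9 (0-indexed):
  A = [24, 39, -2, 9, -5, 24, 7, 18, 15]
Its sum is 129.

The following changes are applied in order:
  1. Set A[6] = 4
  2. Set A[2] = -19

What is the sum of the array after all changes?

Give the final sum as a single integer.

Answer: 109

Derivation:
Initial sum: 129
Change 1: A[6] 7 -> 4, delta = -3, sum = 126
Change 2: A[2] -2 -> -19, delta = -17, sum = 109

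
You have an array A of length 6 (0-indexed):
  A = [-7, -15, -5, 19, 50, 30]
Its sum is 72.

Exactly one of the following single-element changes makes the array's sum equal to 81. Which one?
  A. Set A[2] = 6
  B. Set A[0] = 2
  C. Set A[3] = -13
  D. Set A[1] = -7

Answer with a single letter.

Answer: B

Derivation:
Option A: A[2] -5->6, delta=11, new_sum=72+(11)=83
Option B: A[0] -7->2, delta=9, new_sum=72+(9)=81 <-- matches target
Option C: A[3] 19->-13, delta=-32, new_sum=72+(-32)=40
Option D: A[1] -15->-7, delta=8, new_sum=72+(8)=80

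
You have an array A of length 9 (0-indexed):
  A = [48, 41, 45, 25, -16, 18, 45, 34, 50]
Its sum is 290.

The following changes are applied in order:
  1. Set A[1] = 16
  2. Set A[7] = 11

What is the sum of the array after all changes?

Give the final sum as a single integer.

Initial sum: 290
Change 1: A[1] 41 -> 16, delta = -25, sum = 265
Change 2: A[7] 34 -> 11, delta = -23, sum = 242

Answer: 242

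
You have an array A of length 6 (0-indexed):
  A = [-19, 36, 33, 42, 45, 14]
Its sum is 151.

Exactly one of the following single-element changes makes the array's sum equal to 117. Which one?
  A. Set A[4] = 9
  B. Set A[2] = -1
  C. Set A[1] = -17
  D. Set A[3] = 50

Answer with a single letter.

Answer: B

Derivation:
Option A: A[4] 45->9, delta=-36, new_sum=151+(-36)=115
Option B: A[2] 33->-1, delta=-34, new_sum=151+(-34)=117 <-- matches target
Option C: A[1] 36->-17, delta=-53, new_sum=151+(-53)=98
Option D: A[3] 42->50, delta=8, new_sum=151+(8)=159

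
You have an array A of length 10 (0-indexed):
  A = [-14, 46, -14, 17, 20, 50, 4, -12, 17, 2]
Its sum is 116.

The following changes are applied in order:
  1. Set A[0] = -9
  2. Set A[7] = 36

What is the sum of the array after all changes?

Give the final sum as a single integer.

Answer: 169

Derivation:
Initial sum: 116
Change 1: A[0] -14 -> -9, delta = 5, sum = 121
Change 2: A[7] -12 -> 36, delta = 48, sum = 169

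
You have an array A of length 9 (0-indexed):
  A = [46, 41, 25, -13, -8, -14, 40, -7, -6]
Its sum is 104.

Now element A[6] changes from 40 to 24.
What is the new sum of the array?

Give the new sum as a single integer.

Answer: 88

Derivation:
Old value at index 6: 40
New value at index 6: 24
Delta = 24 - 40 = -16
New sum = old_sum + delta = 104 + (-16) = 88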